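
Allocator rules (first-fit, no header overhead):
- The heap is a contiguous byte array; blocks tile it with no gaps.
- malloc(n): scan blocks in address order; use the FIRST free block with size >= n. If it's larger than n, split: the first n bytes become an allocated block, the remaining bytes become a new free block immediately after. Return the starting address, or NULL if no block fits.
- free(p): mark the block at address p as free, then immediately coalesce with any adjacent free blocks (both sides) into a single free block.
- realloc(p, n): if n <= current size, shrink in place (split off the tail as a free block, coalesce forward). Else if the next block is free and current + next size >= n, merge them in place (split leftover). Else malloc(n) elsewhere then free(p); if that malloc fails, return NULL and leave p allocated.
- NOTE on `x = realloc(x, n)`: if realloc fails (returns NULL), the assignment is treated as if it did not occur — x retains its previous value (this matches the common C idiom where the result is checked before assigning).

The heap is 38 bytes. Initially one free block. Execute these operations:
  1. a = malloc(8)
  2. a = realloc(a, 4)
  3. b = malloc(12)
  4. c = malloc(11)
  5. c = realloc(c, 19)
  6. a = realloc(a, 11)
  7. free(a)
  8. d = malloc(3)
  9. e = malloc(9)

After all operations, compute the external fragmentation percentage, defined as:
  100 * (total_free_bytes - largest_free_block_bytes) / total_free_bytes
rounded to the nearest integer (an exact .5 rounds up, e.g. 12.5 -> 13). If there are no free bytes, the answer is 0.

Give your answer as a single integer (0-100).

Op 1: a = malloc(8) -> a = 0; heap: [0-7 ALLOC][8-37 FREE]
Op 2: a = realloc(a, 4) -> a = 0; heap: [0-3 ALLOC][4-37 FREE]
Op 3: b = malloc(12) -> b = 4; heap: [0-3 ALLOC][4-15 ALLOC][16-37 FREE]
Op 4: c = malloc(11) -> c = 16; heap: [0-3 ALLOC][4-15 ALLOC][16-26 ALLOC][27-37 FREE]
Op 5: c = realloc(c, 19) -> c = 16; heap: [0-3 ALLOC][4-15 ALLOC][16-34 ALLOC][35-37 FREE]
Op 6: a = realloc(a, 11) -> NULL (a unchanged); heap: [0-3 ALLOC][4-15 ALLOC][16-34 ALLOC][35-37 FREE]
Op 7: free(a) -> (freed a); heap: [0-3 FREE][4-15 ALLOC][16-34 ALLOC][35-37 FREE]
Op 8: d = malloc(3) -> d = 0; heap: [0-2 ALLOC][3-3 FREE][4-15 ALLOC][16-34 ALLOC][35-37 FREE]
Op 9: e = malloc(9) -> e = NULL; heap: [0-2 ALLOC][3-3 FREE][4-15 ALLOC][16-34 ALLOC][35-37 FREE]
Free blocks: [1 3] total_free=4 largest=3 -> 100*(4-3)/4 = 100/4 = 25

Answer: 25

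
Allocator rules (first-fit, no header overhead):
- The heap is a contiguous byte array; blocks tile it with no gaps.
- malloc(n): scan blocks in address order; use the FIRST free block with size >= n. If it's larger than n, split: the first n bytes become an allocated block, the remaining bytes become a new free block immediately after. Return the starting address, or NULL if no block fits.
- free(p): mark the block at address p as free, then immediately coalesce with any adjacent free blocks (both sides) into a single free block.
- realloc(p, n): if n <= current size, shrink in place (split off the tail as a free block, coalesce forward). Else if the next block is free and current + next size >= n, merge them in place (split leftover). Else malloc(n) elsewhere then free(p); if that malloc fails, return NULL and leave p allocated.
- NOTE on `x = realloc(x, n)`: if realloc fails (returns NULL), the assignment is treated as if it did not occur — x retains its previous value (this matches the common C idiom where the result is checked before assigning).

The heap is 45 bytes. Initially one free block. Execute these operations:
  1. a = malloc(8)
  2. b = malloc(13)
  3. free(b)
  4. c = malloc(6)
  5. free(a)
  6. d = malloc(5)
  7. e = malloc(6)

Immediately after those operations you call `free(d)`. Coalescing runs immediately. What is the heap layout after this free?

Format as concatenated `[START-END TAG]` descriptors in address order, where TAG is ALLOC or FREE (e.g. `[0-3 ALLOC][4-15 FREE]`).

Op 1: a = malloc(8) -> a = 0; heap: [0-7 ALLOC][8-44 FREE]
Op 2: b = malloc(13) -> b = 8; heap: [0-7 ALLOC][8-20 ALLOC][21-44 FREE]
Op 3: free(b) -> (freed b); heap: [0-7 ALLOC][8-44 FREE]
Op 4: c = malloc(6) -> c = 8; heap: [0-7 ALLOC][8-13 ALLOC][14-44 FREE]
Op 5: free(a) -> (freed a); heap: [0-7 FREE][8-13 ALLOC][14-44 FREE]
Op 6: d = malloc(5) -> d = 0; heap: [0-4 ALLOC][5-7 FREE][8-13 ALLOC][14-44 FREE]
Op 7: e = malloc(6) -> e = 14; heap: [0-4 ALLOC][5-7 FREE][8-13 ALLOC][14-19 ALLOC][20-44 FREE]
free(d): d = 0 -> block [0-4 ALLOC]; mark free, coalesce with adjacent free neighbors -> [0-7 FREE][8-13 ALLOC][14-19 ALLOC][20-44 FREE]

Answer: [0-7 FREE][8-13 ALLOC][14-19 ALLOC][20-44 FREE]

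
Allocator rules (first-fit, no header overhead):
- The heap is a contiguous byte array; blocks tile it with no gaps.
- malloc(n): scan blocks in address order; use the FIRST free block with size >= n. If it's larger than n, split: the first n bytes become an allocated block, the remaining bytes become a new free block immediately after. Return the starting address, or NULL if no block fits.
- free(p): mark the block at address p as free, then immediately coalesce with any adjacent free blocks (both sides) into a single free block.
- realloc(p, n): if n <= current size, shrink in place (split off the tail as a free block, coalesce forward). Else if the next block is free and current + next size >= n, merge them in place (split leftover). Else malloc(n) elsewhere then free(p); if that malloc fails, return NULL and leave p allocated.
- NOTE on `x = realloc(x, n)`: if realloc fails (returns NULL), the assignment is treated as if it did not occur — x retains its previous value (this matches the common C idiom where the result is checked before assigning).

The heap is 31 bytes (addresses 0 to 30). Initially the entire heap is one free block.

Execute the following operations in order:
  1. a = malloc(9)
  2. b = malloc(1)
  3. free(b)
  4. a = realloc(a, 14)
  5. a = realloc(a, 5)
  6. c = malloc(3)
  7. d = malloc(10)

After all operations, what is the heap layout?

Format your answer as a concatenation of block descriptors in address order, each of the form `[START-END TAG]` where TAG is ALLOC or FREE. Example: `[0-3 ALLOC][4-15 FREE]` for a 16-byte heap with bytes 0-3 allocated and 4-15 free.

Op 1: a = malloc(9) -> a = 0; heap: [0-8 ALLOC][9-30 FREE]
Op 2: b = malloc(1) -> b = 9; heap: [0-8 ALLOC][9-9 ALLOC][10-30 FREE]
Op 3: free(b) -> (freed b); heap: [0-8 ALLOC][9-30 FREE]
Op 4: a = realloc(a, 14) -> a = 0; heap: [0-13 ALLOC][14-30 FREE]
Op 5: a = realloc(a, 5) -> a = 0; heap: [0-4 ALLOC][5-30 FREE]
Op 6: c = malloc(3) -> c = 5; heap: [0-4 ALLOC][5-7 ALLOC][8-30 FREE]
Op 7: d = malloc(10) -> d = 8; heap: [0-4 ALLOC][5-7 ALLOC][8-17 ALLOC][18-30 FREE]

Answer: [0-4 ALLOC][5-7 ALLOC][8-17 ALLOC][18-30 FREE]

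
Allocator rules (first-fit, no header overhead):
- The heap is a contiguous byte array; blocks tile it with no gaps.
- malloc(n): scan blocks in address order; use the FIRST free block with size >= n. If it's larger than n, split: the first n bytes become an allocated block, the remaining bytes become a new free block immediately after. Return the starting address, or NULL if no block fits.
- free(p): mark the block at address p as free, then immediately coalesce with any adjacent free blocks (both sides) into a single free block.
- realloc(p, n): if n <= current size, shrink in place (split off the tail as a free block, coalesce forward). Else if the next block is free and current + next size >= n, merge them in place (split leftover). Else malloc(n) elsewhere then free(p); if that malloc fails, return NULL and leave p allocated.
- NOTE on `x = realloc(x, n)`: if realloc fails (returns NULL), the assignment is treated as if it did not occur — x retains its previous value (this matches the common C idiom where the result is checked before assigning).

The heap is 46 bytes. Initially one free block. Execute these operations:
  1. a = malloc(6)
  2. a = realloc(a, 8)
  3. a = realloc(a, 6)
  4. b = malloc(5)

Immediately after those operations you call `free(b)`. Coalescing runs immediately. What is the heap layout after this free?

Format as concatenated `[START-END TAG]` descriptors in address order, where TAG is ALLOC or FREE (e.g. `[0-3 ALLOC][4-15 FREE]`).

Op 1: a = malloc(6) -> a = 0; heap: [0-5 ALLOC][6-45 FREE]
Op 2: a = realloc(a, 8) -> a = 0; heap: [0-7 ALLOC][8-45 FREE]
Op 3: a = realloc(a, 6) -> a = 0; heap: [0-5 ALLOC][6-45 FREE]
Op 4: b = malloc(5) -> b = 6; heap: [0-5 ALLOC][6-10 ALLOC][11-45 FREE]
free(b): b = 6 -> block [6-10 ALLOC]; mark free, coalesce with adjacent free neighbors -> [0-5 ALLOC][6-45 FREE]

Answer: [0-5 ALLOC][6-45 FREE]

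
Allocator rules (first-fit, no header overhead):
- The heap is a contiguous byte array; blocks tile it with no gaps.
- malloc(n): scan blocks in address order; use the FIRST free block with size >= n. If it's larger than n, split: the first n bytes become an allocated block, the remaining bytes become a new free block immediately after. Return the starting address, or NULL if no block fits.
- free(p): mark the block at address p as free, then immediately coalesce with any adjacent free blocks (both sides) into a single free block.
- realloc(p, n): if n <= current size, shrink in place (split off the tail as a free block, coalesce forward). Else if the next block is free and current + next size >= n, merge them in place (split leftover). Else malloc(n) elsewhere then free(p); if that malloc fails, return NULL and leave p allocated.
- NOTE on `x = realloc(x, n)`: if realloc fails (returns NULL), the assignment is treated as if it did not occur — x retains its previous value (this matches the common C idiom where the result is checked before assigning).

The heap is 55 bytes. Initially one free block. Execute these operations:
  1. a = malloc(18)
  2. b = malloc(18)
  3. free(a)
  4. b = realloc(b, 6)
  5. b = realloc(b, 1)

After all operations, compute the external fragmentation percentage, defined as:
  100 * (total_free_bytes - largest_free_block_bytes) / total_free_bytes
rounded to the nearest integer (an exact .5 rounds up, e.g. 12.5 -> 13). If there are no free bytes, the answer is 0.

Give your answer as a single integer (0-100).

Answer: 33

Derivation:
Op 1: a = malloc(18) -> a = 0; heap: [0-17 ALLOC][18-54 FREE]
Op 2: b = malloc(18) -> b = 18; heap: [0-17 ALLOC][18-35 ALLOC][36-54 FREE]
Op 3: free(a) -> (freed a); heap: [0-17 FREE][18-35 ALLOC][36-54 FREE]
Op 4: b = realloc(b, 6) -> b = 18; heap: [0-17 FREE][18-23 ALLOC][24-54 FREE]
Op 5: b = realloc(b, 1) -> b = 18; heap: [0-17 FREE][18-18 ALLOC][19-54 FREE]
Free blocks: [18 36] total_free=54 largest=36 -> 100*(54-36)/54 = 1800/54 ≈ 33.333 -> rounds to 33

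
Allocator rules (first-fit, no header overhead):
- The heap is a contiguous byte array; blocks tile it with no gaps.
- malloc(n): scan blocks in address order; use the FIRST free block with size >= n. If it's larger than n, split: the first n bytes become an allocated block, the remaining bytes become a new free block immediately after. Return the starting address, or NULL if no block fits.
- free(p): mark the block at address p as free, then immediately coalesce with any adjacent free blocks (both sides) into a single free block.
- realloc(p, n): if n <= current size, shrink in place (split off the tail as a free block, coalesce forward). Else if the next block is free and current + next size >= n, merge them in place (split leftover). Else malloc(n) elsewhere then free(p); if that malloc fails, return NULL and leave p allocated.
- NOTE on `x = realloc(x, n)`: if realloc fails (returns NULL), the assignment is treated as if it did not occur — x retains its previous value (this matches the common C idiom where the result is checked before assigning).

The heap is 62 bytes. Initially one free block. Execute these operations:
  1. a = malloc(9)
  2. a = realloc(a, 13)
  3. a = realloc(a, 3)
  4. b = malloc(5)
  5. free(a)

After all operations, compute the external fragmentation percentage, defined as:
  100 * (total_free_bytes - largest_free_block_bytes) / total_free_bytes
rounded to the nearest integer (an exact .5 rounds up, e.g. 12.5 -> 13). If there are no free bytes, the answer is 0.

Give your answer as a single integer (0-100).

Answer: 5

Derivation:
Op 1: a = malloc(9) -> a = 0; heap: [0-8 ALLOC][9-61 FREE]
Op 2: a = realloc(a, 13) -> a = 0; heap: [0-12 ALLOC][13-61 FREE]
Op 3: a = realloc(a, 3) -> a = 0; heap: [0-2 ALLOC][3-61 FREE]
Op 4: b = malloc(5) -> b = 3; heap: [0-2 ALLOC][3-7 ALLOC][8-61 FREE]
Op 5: free(a) -> (freed a); heap: [0-2 FREE][3-7 ALLOC][8-61 FREE]
Free blocks: [3 54] total_free=57 largest=54 -> 100*(57-54)/57 = 300/57 ≈ 5.263 -> rounds to 5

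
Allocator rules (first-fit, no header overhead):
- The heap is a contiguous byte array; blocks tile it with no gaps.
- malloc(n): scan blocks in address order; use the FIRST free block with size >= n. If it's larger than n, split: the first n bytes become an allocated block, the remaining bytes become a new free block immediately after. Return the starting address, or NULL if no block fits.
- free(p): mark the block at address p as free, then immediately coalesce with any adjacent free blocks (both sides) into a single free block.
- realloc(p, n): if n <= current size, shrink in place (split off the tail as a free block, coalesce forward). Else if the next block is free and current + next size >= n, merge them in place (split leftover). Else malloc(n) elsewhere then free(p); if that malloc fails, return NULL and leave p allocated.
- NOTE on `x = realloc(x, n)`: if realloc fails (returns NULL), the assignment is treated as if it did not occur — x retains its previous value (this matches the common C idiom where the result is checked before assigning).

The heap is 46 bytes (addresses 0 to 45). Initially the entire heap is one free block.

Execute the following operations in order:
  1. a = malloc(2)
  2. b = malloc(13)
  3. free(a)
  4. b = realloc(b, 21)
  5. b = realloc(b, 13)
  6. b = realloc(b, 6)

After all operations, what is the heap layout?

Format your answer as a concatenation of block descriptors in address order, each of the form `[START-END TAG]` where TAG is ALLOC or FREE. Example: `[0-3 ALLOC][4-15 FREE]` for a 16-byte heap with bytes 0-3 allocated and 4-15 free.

Answer: [0-1 FREE][2-7 ALLOC][8-45 FREE]

Derivation:
Op 1: a = malloc(2) -> a = 0; heap: [0-1 ALLOC][2-45 FREE]
Op 2: b = malloc(13) -> b = 2; heap: [0-1 ALLOC][2-14 ALLOC][15-45 FREE]
Op 3: free(a) -> (freed a); heap: [0-1 FREE][2-14 ALLOC][15-45 FREE]
Op 4: b = realloc(b, 21) -> b = 2; heap: [0-1 FREE][2-22 ALLOC][23-45 FREE]
Op 5: b = realloc(b, 13) -> b = 2; heap: [0-1 FREE][2-14 ALLOC][15-45 FREE]
Op 6: b = realloc(b, 6) -> b = 2; heap: [0-1 FREE][2-7 ALLOC][8-45 FREE]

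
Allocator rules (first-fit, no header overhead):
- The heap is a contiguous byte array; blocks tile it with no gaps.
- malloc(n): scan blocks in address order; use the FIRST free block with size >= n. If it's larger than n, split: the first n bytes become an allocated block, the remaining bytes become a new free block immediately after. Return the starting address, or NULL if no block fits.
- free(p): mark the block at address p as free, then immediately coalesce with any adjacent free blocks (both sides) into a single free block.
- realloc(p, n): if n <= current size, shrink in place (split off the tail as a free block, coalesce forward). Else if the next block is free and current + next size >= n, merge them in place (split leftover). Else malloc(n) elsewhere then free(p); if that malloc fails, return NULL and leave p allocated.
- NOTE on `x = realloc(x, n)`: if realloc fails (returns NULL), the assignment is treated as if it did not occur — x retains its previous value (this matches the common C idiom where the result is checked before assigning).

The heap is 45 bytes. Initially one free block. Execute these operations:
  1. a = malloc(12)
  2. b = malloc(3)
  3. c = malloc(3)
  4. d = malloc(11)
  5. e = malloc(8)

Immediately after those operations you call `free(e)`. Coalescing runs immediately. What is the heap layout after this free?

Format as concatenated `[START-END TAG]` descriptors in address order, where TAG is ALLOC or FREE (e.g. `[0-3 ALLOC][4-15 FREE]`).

Answer: [0-11 ALLOC][12-14 ALLOC][15-17 ALLOC][18-28 ALLOC][29-44 FREE]

Derivation:
Op 1: a = malloc(12) -> a = 0; heap: [0-11 ALLOC][12-44 FREE]
Op 2: b = malloc(3) -> b = 12; heap: [0-11 ALLOC][12-14 ALLOC][15-44 FREE]
Op 3: c = malloc(3) -> c = 15; heap: [0-11 ALLOC][12-14 ALLOC][15-17 ALLOC][18-44 FREE]
Op 4: d = malloc(11) -> d = 18; heap: [0-11 ALLOC][12-14 ALLOC][15-17 ALLOC][18-28 ALLOC][29-44 FREE]
Op 5: e = malloc(8) -> e = 29; heap: [0-11 ALLOC][12-14 ALLOC][15-17 ALLOC][18-28 ALLOC][29-36 ALLOC][37-44 FREE]
free(e): e = 29 -> block [29-36 ALLOC]; mark free, coalesce with adjacent free neighbors -> [0-11 ALLOC][12-14 ALLOC][15-17 ALLOC][18-28 ALLOC][29-44 FREE]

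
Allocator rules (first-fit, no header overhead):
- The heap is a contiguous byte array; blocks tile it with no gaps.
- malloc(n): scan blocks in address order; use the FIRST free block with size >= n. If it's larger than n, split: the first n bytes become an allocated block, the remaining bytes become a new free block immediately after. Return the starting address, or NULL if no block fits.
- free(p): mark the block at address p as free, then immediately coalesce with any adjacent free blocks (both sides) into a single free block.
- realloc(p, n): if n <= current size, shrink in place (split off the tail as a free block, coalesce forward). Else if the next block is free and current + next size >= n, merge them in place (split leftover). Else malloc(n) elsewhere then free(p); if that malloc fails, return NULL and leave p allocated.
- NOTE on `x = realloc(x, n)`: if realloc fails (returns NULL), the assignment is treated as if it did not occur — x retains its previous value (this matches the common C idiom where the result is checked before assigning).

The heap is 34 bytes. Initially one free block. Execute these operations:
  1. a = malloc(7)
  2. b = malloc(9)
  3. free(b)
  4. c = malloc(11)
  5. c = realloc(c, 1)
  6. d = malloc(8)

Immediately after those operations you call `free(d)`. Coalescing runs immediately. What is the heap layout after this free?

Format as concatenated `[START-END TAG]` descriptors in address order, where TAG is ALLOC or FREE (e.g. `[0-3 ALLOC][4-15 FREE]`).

Answer: [0-6 ALLOC][7-7 ALLOC][8-33 FREE]

Derivation:
Op 1: a = malloc(7) -> a = 0; heap: [0-6 ALLOC][7-33 FREE]
Op 2: b = malloc(9) -> b = 7; heap: [0-6 ALLOC][7-15 ALLOC][16-33 FREE]
Op 3: free(b) -> (freed b); heap: [0-6 ALLOC][7-33 FREE]
Op 4: c = malloc(11) -> c = 7; heap: [0-6 ALLOC][7-17 ALLOC][18-33 FREE]
Op 5: c = realloc(c, 1) -> c = 7; heap: [0-6 ALLOC][7-7 ALLOC][8-33 FREE]
Op 6: d = malloc(8) -> d = 8; heap: [0-6 ALLOC][7-7 ALLOC][8-15 ALLOC][16-33 FREE]
free(d): d = 8 -> block [8-15 ALLOC]; mark free, coalesce with adjacent free neighbors -> [0-6 ALLOC][7-7 ALLOC][8-33 FREE]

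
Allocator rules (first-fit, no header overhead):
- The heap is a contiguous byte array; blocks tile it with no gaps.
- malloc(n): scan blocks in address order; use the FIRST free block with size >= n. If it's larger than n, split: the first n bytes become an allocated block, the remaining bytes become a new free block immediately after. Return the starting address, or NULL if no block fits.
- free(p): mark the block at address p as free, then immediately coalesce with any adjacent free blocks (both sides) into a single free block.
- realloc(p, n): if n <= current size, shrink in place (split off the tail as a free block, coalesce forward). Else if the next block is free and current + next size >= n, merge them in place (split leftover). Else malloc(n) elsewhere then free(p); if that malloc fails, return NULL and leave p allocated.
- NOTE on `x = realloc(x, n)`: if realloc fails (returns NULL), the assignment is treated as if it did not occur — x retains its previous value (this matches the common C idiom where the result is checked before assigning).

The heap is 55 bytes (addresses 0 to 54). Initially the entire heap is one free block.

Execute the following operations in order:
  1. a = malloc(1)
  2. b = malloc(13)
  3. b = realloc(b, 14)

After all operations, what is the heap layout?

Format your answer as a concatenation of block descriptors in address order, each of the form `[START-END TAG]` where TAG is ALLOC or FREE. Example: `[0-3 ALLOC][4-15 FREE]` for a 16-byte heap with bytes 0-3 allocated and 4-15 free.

Op 1: a = malloc(1) -> a = 0; heap: [0-0 ALLOC][1-54 FREE]
Op 2: b = malloc(13) -> b = 1; heap: [0-0 ALLOC][1-13 ALLOC][14-54 FREE]
Op 3: b = realloc(b, 14) -> b = 1; heap: [0-0 ALLOC][1-14 ALLOC][15-54 FREE]

Answer: [0-0 ALLOC][1-14 ALLOC][15-54 FREE]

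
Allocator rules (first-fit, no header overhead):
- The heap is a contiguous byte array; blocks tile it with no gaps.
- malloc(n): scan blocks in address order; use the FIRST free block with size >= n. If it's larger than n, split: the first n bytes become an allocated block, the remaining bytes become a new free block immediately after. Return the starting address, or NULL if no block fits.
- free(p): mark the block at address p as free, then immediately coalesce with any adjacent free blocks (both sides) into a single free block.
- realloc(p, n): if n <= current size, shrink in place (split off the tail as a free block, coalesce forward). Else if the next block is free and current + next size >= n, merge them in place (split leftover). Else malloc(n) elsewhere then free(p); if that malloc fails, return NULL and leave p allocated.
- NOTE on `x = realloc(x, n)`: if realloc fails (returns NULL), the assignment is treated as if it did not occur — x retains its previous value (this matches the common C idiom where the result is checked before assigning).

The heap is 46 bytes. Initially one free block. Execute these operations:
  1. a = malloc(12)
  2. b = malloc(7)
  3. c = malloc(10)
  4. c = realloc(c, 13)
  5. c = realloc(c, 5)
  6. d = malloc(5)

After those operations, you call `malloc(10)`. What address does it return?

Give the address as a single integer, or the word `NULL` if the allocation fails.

Answer: 29

Derivation:
Op 1: a = malloc(12) -> a = 0; heap: [0-11 ALLOC][12-45 FREE]
Op 2: b = malloc(7) -> b = 12; heap: [0-11 ALLOC][12-18 ALLOC][19-45 FREE]
Op 3: c = malloc(10) -> c = 19; heap: [0-11 ALLOC][12-18 ALLOC][19-28 ALLOC][29-45 FREE]
Op 4: c = realloc(c, 13) -> c = 19; heap: [0-11 ALLOC][12-18 ALLOC][19-31 ALLOC][32-45 FREE]
Op 5: c = realloc(c, 5) -> c = 19; heap: [0-11 ALLOC][12-18 ALLOC][19-23 ALLOC][24-45 FREE]
Op 6: d = malloc(5) -> d = 24; heap: [0-11 ALLOC][12-18 ALLOC][19-23 ALLOC][24-28 ALLOC][29-45 FREE]
malloc(10): first-fit scan over [0-11 ALLOC][12-18 ALLOC][19-23 ALLOC][24-28 ALLOC][29-45 FREE] -> 29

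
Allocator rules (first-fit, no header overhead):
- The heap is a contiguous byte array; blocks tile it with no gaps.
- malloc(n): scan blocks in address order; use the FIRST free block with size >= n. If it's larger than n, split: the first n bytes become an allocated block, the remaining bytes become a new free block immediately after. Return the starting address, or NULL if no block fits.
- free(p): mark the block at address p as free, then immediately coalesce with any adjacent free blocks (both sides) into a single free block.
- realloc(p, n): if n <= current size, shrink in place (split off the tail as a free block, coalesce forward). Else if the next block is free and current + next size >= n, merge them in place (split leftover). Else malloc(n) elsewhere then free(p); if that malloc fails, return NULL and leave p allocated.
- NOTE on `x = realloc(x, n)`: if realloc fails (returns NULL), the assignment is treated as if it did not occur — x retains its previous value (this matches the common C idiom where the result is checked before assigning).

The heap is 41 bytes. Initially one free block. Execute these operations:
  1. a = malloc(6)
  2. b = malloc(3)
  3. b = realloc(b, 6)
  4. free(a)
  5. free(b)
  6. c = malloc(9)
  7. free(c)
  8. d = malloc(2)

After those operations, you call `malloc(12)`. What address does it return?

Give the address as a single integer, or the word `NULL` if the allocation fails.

Answer: 2

Derivation:
Op 1: a = malloc(6) -> a = 0; heap: [0-5 ALLOC][6-40 FREE]
Op 2: b = malloc(3) -> b = 6; heap: [0-5 ALLOC][6-8 ALLOC][9-40 FREE]
Op 3: b = realloc(b, 6) -> b = 6; heap: [0-5 ALLOC][6-11 ALLOC][12-40 FREE]
Op 4: free(a) -> (freed a); heap: [0-5 FREE][6-11 ALLOC][12-40 FREE]
Op 5: free(b) -> (freed b); heap: [0-40 FREE]
Op 6: c = malloc(9) -> c = 0; heap: [0-8 ALLOC][9-40 FREE]
Op 7: free(c) -> (freed c); heap: [0-40 FREE]
Op 8: d = malloc(2) -> d = 0; heap: [0-1 ALLOC][2-40 FREE]
malloc(12): first-fit scan over [0-1 ALLOC][2-40 FREE] -> 2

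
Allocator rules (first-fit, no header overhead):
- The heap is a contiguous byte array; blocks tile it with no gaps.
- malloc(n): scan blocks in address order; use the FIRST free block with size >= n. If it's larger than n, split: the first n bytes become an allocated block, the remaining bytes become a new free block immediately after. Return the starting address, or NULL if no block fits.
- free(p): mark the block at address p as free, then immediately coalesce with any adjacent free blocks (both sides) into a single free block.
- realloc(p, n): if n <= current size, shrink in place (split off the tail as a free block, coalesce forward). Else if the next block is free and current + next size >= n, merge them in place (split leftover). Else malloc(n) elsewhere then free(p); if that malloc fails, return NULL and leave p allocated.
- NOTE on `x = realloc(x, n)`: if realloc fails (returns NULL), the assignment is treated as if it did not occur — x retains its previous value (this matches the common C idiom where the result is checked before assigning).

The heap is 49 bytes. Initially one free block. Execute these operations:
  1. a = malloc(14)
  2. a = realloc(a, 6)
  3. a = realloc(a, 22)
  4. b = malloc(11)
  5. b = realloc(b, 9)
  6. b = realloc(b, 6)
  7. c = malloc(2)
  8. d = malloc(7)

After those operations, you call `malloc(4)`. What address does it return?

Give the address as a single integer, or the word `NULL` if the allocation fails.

Answer: 37

Derivation:
Op 1: a = malloc(14) -> a = 0; heap: [0-13 ALLOC][14-48 FREE]
Op 2: a = realloc(a, 6) -> a = 0; heap: [0-5 ALLOC][6-48 FREE]
Op 3: a = realloc(a, 22) -> a = 0; heap: [0-21 ALLOC][22-48 FREE]
Op 4: b = malloc(11) -> b = 22; heap: [0-21 ALLOC][22-32 ALLOC][33-48 FREE]
Op 5: b = realloc(b, 9) -> b = 22; heap: [0-21 ALLOC][22-30 ALLOC][31-48 FREE]
Op 6: b = realloc(b, 6) -> b = 22; heap: [0-21 ALLOC][22-27 ALLOC][28-48 FREE]
Op 7: c = malloc(2) -> c = 28; heap: [0-21 ALLOC][22-27 ALLOC][28-29 ALLOC][30-48 FREE]
Op 8: d = malloc(7) -> d = 30; heap: [0-21 ALLOC][22-27 ALLOC][28-29 ALLOC][30-36 ALLOC][37-48 FREE]
malloc(4): first-fit scan over [0-21 ALLOC][22-27 ALLOC][28-29 ALLOC][30-36 ALLOC][37-48 FREE] -> 37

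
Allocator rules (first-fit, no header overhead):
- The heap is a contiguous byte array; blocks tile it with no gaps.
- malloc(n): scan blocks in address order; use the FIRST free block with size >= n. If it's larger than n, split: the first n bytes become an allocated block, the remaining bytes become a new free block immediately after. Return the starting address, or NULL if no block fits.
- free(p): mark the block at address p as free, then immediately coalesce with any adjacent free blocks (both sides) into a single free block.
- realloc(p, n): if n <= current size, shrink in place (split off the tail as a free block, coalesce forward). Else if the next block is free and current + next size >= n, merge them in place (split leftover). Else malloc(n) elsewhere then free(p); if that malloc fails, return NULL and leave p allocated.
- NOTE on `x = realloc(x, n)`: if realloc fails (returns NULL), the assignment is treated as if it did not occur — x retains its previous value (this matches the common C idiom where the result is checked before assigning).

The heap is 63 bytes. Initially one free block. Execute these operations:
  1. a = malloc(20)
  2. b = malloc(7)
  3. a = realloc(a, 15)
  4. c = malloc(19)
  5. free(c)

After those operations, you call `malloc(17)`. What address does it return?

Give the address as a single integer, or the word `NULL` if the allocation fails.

Op 1: a = malloc(20) -> a = 0; heap: [0-19 ALLOC][20-62 FREE]
Op 2: b = malloc(7) -> b = 20; heap: [0-19 ALLOC][20-26 ALLOC][27-62 FREE]
Op 3: a = realloc(a, 15) -> a = 0; heap: [0-14 ALLOC][15-19 FREE][20-26 ALLOC][27-62 FREE]
Op 4: c = malloc(19) -> c = 27; heap: [0-14 ALLOC][15-19 FREE][20-26 ALLOC][27-45 ALLOC][46-62 FREE]
Op 5: free(c) -> (freed c); heap: [0-14 ALLOC][15-19 FREE][20-26 ALLOC][27-62 FREE]
malloc(17): first-fit scan over [0-14 ALLOC][15-19 FREE][20-26 ALLOC][27-62 FREE] -> 27

Answer: 27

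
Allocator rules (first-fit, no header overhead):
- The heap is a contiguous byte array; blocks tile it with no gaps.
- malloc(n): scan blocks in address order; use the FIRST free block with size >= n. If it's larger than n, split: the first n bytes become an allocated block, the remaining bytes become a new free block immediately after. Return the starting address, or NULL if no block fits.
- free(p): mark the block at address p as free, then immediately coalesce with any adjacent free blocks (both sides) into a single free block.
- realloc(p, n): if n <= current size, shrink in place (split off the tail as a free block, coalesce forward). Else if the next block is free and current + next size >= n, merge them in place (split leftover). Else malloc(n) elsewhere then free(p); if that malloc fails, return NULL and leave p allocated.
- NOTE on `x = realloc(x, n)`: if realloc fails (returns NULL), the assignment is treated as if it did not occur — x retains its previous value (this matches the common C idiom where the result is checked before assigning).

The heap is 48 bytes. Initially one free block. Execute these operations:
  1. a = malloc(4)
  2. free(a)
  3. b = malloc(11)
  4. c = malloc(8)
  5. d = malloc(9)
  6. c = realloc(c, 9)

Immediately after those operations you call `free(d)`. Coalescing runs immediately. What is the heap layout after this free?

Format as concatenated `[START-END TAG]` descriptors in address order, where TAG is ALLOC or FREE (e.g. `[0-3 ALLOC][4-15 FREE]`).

Op 1: a = malloc(4) -> a = 0; heap: [0-3 ALLOC][4-47 FREE]
Op 2: free(a) -> (freed a); heap: [0-47 FREE]
Op 3: b = malloc(11) -> b = 0; heap: [0-10 ALLOC][11-47 FREE]
Op 4: c = malloc(8) -> c = 11; heap: [0-10 ALLOC][11-18 ALLOC][19-47 FREE]
Op 5: d = malloc(9) -> d = 19; heap: [0-10 ALLOC][11-18 ALLOC][19-27 ALLOC][28-47 FREE]
Op 6: c = realloc(c, 9) -> c = 28; heap: [0-10 ALLOC][11-18 FREE][19-27 ALLOC][28-36 ALLOC][37-47 FREE]
free(d): d = 19 -> block [19-27 ALLOC]; mark free, coalesce with adjacent free neighbors -> [0-10 ALLOC][11-27 FREE][28-36 ALLOC][37-47 FREE]

Answer: [0-10 ALLOC][11-27 FREE][28-36 ALLOC][37-47 FREE]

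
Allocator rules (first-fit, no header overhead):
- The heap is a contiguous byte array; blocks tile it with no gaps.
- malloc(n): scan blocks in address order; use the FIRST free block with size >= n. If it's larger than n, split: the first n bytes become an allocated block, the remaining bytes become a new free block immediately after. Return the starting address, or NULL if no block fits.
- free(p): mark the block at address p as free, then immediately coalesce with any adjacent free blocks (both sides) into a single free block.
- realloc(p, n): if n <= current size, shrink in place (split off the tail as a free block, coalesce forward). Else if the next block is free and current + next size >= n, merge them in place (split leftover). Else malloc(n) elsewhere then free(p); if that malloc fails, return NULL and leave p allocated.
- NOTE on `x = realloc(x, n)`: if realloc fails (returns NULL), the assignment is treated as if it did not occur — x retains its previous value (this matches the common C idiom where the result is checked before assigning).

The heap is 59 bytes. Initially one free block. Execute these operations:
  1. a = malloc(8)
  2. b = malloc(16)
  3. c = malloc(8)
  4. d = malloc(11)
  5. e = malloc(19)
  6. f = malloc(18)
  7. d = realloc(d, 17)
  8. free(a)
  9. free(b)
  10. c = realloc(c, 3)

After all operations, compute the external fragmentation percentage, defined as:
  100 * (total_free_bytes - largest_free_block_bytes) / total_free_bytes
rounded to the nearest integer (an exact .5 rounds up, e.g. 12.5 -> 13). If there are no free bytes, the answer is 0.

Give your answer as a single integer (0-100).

Answer: 38

Derivation:
Op 1: a = malloc(8) -> a = 0; heap: [0-7 ALLOC][8-58 FREE]
Op 2: b = malloc(16) -> b = 8; heap: [0-7 ALLOC][8-23 ALLOC][24-58 FREE]
Op 3: c = malloc(8) -> c = 24; heap: [0-7 ALLOC][8-23 ALLOC][24-31 ALLOC][32-58 FREE]
Op 4: d = malloc(11) -> d = 32; heap: [0-7 ALLOC][8-23 ALLOC][24-31 ALLOC][32-42 ALLOC][43-58 FREE]
Op 5: e = malloc(19) -> e = NULL; heap: [0-7 ALLOC][8-23 ALLOC][24-31 ALLOC][32-42 ALLOC][43-58 FREE]
Op 6: f = malloc(18) -> f = NULL; heap: [0-7 ALLOC][8-23 ALLOC][24-31 ALLOC][32-42 ALLOC][43-58 FREE]
Op 7: d = realloc(d, 17) -> d = 32; heap: [0-7 ALLOC][8-23 ALLOC][24-31 ALLOC][32-48 ALLOC][49-58 FREE]
Op 8: free(a) -> (freed a); heap: [0-7 FREE][8-23 ALLOC][24-31 ALLOC][32-48 ALLOC][49-58 FREE]
Op 9: free(b) -> (freed b); heap: [0-23 FREE][24-31 ALLOC][32-48 ALLOC][49-58 FREE]
Op 10: c = realloc(c, 3) -> c = 24; heap: [0-23 FREE][24-26 ALLOC][27-31 FREE][32-48 ALLOC][49-58 FREE]
Free blocks: [24 5 10] total_free=39 largest=24 -> 100*(39-24)/39 = 1500/39 ≈ 38.462 -> rounds to 38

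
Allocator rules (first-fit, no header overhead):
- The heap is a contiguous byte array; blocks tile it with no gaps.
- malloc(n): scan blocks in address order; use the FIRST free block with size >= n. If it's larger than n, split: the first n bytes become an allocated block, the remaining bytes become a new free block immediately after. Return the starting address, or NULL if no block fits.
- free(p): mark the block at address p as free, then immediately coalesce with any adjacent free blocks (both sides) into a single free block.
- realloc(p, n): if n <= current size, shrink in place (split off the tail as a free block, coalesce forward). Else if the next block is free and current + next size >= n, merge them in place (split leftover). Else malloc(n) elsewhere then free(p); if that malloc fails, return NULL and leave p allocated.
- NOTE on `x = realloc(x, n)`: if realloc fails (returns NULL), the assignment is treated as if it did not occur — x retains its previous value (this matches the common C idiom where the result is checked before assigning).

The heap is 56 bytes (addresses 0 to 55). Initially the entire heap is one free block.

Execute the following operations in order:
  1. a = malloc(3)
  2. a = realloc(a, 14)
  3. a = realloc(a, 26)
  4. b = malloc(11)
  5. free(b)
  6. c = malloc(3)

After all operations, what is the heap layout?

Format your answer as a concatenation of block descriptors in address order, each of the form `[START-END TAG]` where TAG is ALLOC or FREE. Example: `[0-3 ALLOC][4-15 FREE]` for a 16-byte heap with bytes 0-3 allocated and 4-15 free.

Answer: [0-25 ALLOC][26-28 ALLOC][29-55 FREE]

Derivation:
Op 1: a = malloc(3) -> a = 0; heap: [0-2 ALLOC][3-55 FREE]
Op 2: a = realloc(a, 14) -> a = 0; heap: [0-13 ALLOC][14-55 FREE]
Op 3: a = realloc(a, 26) -> a = 0; heap: [0-25 ALLOC][26-55 FREE]
Op 4: b = malloc(11) -> b = 26; heap: [0-25 ALLOC][26-36 ALLOC][37-55 FREE]
Op 5: free(b) -> (freed b); heap: [0-25 ALLOC][26-55 FREE]
Op 6: c = malloc(3) -> c = 26; heap: [0-25 ALLOC][26-28 ALLOC][29-55 FREE]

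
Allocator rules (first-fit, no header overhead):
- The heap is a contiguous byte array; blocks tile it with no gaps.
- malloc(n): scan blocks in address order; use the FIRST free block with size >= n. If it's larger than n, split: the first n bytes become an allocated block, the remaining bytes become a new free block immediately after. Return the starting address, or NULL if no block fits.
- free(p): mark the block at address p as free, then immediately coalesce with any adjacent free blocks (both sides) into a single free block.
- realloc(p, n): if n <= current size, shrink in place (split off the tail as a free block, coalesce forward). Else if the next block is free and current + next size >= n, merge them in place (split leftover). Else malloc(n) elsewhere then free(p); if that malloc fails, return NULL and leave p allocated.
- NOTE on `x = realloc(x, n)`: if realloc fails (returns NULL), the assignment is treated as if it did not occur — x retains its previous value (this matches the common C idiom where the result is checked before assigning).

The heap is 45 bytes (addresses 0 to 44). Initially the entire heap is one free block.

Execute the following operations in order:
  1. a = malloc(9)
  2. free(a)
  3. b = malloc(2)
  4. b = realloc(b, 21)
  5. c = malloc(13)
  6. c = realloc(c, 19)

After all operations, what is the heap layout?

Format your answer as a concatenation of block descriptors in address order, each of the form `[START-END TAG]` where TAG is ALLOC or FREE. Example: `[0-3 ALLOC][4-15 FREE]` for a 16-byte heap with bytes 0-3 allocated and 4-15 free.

Op 1: a = malloc(9) -> a = 0; heap: [0-8 ALLOC][9-44 FREE]
Op 2: free(a) -> (freed a); heap: [0-44 FREE]
Op 3: b = malloc(2) -> b = 0; heap: [0-1 ALLOC][2-44 FREE]
Op 4: b = realloc(b, 21) -> b = 0; heap: [0-20 ALLOC][21-44 FREE]
Op 5: c = malloc(13) -> c = 21; heap: [0-20 ALLOC][21-33 ALLOC][34-44 FREE]
Op 6: c = realloc(c, 19) -> c = 21; heap: [0-20 ALLOC][21-39 ALLOC][40-44 FREE]

Answer: [0-20 ALLOC][21-39 ALLOC][40-44 FREE]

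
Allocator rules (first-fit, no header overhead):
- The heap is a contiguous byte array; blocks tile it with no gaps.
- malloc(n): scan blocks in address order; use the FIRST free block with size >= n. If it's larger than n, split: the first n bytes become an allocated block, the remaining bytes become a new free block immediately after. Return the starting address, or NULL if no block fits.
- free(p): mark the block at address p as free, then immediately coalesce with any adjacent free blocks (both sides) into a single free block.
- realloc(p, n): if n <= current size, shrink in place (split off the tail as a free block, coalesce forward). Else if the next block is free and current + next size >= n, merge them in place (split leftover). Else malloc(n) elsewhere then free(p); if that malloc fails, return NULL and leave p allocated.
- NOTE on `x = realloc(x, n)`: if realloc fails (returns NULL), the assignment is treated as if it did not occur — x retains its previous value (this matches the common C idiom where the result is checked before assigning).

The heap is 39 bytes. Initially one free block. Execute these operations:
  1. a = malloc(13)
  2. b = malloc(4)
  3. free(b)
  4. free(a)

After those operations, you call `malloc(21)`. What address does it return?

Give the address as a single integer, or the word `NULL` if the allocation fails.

Op 1: a = malloc(13) -> a = 0; heap: [0-12 ALLOC][13-38 FREE]
Op 2: b = malloc(4) -> b = 13; heap: [0-12 ALLOC][13-16 ALLOC][17-38 FREE]
Op 3: free(b) -> (freed b); heap: [0-12 ALLOC][13-38 FREE]
Op 4: free(a) -> (freed a); heap: [0-38 FREE]
malloc(21): first-fit scan over [0-38 FREE] -> 0

Answer: 0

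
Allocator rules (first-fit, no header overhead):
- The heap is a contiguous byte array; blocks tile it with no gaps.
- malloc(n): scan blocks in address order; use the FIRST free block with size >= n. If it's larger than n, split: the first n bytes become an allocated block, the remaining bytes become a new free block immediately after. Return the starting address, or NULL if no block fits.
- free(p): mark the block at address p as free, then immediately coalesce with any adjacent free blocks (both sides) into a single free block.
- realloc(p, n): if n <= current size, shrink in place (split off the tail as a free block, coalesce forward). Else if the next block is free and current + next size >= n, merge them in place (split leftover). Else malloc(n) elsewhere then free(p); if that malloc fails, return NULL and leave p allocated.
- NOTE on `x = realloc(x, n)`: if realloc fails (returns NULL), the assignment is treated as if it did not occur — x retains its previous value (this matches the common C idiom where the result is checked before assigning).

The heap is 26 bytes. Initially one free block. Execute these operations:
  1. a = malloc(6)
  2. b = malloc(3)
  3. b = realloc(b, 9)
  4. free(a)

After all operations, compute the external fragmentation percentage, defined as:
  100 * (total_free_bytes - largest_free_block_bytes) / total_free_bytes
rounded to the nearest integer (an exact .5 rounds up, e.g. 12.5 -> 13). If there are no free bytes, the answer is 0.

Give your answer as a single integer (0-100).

Answer: 35

Derivation:
Op 1: a = malloc(6) -> a = 0; heap: [0-5 ALLOC][6-25 FREE]
Op 2: b = malloc(3) -> b = 6; heap: [0-5 ALLOC][6-8 ALLOC][9-25 FREE]
Op 3: b = realloc(b, 9) -> b = 6; heap: [0-5 ALLOC][6-14 ALLOC][15-25 FREE]
Op 4: free(a) -> (freed a); heap: [0-5 FREE][6-14 ALLOC][15-25 FREE]
Free blocks: [6 11] total_free=17 largest=11 -> 100*(17-11)/17 = 600/17 ≈ 35.294 -> rounds to 35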